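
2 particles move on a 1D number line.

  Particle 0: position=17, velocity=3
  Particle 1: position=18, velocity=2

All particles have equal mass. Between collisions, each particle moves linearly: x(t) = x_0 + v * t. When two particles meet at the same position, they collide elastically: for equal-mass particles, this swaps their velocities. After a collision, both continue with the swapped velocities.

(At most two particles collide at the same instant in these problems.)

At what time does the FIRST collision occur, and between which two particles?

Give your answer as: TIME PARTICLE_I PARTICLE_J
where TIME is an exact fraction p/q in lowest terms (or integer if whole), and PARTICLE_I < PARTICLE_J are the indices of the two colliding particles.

Answer: 1 0 1

Derivation:
Pair (0,1): pos 17,18 vel 3,2 -> gap=1, closing at 1/unit, collide at t=1
Earliest collision: t=1 between 0 and 1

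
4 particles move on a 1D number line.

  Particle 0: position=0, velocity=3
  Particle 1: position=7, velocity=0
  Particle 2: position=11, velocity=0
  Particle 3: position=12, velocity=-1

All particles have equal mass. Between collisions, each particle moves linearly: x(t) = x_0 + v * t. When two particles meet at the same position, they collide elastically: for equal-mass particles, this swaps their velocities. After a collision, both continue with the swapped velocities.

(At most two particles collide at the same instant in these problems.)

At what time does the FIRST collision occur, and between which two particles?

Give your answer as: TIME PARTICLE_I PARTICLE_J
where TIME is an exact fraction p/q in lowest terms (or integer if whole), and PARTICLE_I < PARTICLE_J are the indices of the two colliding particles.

Answer: 1 2 3

Derivation:
Pair (0,1): pos 0,7 vel 3,0 -> gap=7, closing at 3/unit, collide at t=7/3
Pair (1,2): pos 7,11 vel 0,0 -> not approaching (rel speed 0 <= 0)
Pair (2,3): pos 11,12 vel 0,-1 -> gap=1, closing at 1/unit, collide at t=1
Earliest collision: t=1 between 2 and 3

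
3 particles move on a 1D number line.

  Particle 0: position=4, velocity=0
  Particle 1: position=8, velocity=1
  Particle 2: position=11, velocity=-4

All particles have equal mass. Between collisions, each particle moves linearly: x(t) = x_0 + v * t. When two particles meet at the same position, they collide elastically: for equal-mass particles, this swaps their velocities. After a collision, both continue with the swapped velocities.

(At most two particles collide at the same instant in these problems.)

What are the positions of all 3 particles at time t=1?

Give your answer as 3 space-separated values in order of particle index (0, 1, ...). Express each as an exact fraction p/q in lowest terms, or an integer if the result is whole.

Answer: 4 7 9

Derivation:
Collision at t=3/5: particles 1 and 2 swap velocities; positions: p0=4 p1=43/5 p2=43/5; velocities now: v0=0 v1=-4 v2=1
Advance to t=1 (no further collisions before then); velocities: v0=0 v1=-4 v2=1; positions = 4 7 9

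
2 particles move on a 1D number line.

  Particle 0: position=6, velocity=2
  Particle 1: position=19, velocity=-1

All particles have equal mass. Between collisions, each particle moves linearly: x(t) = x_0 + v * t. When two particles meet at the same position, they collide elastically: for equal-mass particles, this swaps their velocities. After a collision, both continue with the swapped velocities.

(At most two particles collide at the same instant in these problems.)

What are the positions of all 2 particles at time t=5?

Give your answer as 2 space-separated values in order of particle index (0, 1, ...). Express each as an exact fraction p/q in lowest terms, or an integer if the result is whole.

Answer: 14 16

Derivation:
Collision at t=13/3: particles 0 and 1 swap velocities; positions: p0=44/3 p1=44/3; velocities now: v0=-1 v1=2
Advance to t=5 (no further collisions before then); velocities: v0=-1 v1=2; positions = 14 16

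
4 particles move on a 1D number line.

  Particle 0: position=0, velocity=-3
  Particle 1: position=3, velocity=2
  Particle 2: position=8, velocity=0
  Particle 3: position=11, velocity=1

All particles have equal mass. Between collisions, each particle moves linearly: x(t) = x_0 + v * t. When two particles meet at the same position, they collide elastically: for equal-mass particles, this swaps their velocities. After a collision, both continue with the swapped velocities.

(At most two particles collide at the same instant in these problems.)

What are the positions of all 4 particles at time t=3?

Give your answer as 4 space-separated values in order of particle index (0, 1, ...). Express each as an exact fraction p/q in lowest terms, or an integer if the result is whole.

Answer: -9 8 9 14

Derivation:
Collision at t=5/2: particles 1 and 2 swap velocities; positions: p0=-15/2 p1=8 p2=8 p3=27/2; velocities now: v0=-3 v1=0 v2=2 v3=1
Advance to t=3 (no further collisions before then); velocities: v0=-3 v1=0 v2=2 v3=1; positions = -9 8 9 14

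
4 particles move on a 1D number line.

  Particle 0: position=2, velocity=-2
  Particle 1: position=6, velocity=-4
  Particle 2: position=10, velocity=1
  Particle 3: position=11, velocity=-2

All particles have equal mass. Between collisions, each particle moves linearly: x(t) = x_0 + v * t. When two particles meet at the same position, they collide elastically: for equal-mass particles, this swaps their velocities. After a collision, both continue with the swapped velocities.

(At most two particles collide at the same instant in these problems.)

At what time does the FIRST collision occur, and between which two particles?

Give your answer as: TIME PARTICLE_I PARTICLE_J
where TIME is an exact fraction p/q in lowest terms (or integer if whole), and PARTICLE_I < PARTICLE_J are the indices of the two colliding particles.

Pair (0,1): pos 2,6 vel -2,-4 -> gap=4, closing at 2/unit, collide at t=2
Pair (1,2): pos 6,10 vel -4,1 -> not approaching (rel speed -5 <= 0)
Pair (2,3): pos 10,11 vel 1,-2 -> gap=1, closing at 3/unit, collide at t=1/3
Earliest collision: t=1/3 between 2 and 3

Answer: 1/3 2 3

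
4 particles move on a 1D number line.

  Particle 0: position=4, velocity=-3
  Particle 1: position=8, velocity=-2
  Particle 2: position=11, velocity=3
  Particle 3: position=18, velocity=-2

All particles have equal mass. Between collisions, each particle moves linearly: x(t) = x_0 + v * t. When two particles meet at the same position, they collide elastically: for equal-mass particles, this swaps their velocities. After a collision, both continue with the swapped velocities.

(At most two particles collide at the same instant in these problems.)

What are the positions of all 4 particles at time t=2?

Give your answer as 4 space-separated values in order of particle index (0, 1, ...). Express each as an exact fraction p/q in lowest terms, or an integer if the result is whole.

Collision at t=7/5: particles 2 and 3 swap velocities; positions: p0=-1/5 p1=26/5 p2=76/5 p3=76/5; velocities now: v0=-3 v1=-2 v2=-2 v3=3
Advance to t=2 (no further collisions before then); velocities: v0=-3 v1=-2 v2=-2 v3=3; positions = -2 4 14 17

Answer: -2 4 14 17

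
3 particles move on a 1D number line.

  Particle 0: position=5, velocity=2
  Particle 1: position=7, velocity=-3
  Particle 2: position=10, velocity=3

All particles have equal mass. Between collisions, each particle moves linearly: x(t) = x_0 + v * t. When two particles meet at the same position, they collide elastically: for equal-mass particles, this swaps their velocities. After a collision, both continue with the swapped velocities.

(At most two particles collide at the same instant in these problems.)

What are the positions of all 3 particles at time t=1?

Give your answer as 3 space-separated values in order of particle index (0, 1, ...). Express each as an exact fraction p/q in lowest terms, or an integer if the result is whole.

Answer: 4 7 13

Derivation:
Collision at t=2/5: particles 0 and 1 swap velocities; positions: p0=29/5 p1=29/5 p2=56/5; velocities now: v0=-3 v1=2 v2=3
Advance to t=1 (no further collisions before then); velocities: v0=-3 v1=2 v2=3; positions = 4 7 13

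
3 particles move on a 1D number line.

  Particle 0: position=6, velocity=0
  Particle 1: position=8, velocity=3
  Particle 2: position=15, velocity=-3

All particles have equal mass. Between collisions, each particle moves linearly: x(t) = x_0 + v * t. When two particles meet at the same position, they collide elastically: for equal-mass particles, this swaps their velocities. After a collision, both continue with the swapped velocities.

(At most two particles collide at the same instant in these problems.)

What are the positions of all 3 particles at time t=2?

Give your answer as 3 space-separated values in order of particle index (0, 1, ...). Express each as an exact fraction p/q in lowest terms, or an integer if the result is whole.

Answer: 6 9 14

Derivation:
Collision at t=7/6: particles 1 and 2 swap velocities; positions: p0=6 p1=23/2 p2=23/2; velocities now: v0=0 v1=-3 v2=3
Advance to t=2 (no further collisions before then); velocities: v0=0 v1=-3 v2=3; positions = 6 9 14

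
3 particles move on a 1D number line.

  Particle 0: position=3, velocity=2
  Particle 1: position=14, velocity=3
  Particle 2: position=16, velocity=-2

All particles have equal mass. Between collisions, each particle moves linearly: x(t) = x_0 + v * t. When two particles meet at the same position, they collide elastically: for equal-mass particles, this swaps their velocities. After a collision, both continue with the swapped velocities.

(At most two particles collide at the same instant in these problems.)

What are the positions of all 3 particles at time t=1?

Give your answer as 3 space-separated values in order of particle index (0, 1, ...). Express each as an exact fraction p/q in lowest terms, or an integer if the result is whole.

Answer: 5 14 17

Derivation:
Collision at t=2/5: particles 1 and 2 swap velocities; positions: p0=19/5 p1=76/5 p2=76/5; velocities now: v0=2 v1=-2 v2=3
Advance to t=1 (no further collisions before then); velocities: v0=2 v1=-2 v2=3; positions = 5 14 17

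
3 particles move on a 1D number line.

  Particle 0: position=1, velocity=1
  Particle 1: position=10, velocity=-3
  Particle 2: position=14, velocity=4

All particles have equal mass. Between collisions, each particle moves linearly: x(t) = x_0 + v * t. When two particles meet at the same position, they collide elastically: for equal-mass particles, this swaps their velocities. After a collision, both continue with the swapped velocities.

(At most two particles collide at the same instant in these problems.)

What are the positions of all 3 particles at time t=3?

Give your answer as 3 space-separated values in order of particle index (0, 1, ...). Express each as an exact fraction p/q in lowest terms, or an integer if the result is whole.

Collision at t=9/4: particles 0 and 1 swap velocities; positions: p0=13/4 p1=13/4 p2=23; velocities now: v0=-3 v1=1 v2=4
Advance to t=3 (no further collisions before then); velocities: v0=-3 v1=1 v2=4; positions = 1 4 26

Answer: 1 4 26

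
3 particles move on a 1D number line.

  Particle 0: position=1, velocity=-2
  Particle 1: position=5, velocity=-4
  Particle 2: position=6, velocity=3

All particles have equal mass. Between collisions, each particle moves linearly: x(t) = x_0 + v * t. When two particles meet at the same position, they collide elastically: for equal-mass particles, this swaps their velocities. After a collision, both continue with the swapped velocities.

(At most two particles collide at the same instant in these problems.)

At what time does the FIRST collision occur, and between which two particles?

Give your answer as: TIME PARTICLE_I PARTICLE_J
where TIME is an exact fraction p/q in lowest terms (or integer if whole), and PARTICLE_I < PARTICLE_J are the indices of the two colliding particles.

Pair (0,1): pos 1,5 vel -2,-4 -> gap=4, closing at 2/unit, collide at t=2
Pair (1,2): pos 5,6 vel -4,3 -> not approaching (rel speed -7 <= 0)
Earliest collision: t=2 between 0 and 1

Answer: 2 0 1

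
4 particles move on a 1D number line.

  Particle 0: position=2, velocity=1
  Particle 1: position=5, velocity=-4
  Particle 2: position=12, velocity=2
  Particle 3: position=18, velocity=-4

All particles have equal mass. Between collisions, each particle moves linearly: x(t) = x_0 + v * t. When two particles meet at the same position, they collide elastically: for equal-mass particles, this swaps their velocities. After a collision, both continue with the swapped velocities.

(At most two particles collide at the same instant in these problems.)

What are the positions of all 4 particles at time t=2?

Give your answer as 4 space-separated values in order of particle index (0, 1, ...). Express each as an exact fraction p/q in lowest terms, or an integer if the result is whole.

Answer: -3 4 10 16

Derivation:
Collision at t=3/5: particles 0 and 1 swap velocities; positions: p0=13/5 p1=13/5 p2=66/5 p3=78/5; velocities now: v0=-4 v1=1 v2=2 v3=-4
Collision at t=1: particles 2 and 3 swap velocities; positions: p0=1 p1=3 p2=14 p3=14; velocities now: v0=-4 v1=1 v2=-4 v3=2
Advance to t=2 (no further collisions before then); velocities: v0=-4 v1=1 v2=-4 v3=2; positions = -3 4 10 16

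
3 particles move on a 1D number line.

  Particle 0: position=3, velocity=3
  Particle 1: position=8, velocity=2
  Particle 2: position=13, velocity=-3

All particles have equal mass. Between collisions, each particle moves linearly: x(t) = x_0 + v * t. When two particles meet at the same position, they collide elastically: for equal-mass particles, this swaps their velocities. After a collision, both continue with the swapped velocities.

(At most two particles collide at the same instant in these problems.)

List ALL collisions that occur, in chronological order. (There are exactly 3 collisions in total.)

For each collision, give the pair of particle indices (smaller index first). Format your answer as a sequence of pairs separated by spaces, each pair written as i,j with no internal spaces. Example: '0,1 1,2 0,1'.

Collision at t=1: particles 1 and 2 swap velocities; positions: p0=6 p1=10 p2=10; velocities now: v0=3 v1=-3 v2=2
Collision at t=5/3: particles 0 and 1 swap velocities; positions: p0=8 p1=8 p2=34/3; velocities now: v0=-3 v1=3 v2=2
Collision at t=5: particles 1 and 2 swap velocities; positions: p0=-2 p1=18 p2=18; velocities now: v0=-3 v1=2 v2=3

Answer: 1,2 0,1 1,2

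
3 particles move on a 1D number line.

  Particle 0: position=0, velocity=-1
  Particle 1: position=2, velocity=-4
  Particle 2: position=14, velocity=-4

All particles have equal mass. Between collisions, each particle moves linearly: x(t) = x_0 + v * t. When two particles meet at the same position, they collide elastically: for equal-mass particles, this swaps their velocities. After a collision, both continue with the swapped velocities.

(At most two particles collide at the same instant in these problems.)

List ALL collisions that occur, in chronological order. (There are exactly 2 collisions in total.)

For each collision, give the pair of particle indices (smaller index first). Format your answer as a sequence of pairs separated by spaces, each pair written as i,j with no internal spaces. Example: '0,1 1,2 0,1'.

Answer: 0,1 1,2

Derivation:
Collision at t=2/3: particles 0 and 1 swap velocities; positions: p0=-2/3 p1=-2/3 p2=34/3; velocities now: v0=-4 v1=-1 v2=-4
Collision at t=14/3: particles 1 and 2 swap velocities; positions: p0=-50/3 p1=-14/3 p2=-14/3; velocities now: v0=-4 v1=-4 v2=-1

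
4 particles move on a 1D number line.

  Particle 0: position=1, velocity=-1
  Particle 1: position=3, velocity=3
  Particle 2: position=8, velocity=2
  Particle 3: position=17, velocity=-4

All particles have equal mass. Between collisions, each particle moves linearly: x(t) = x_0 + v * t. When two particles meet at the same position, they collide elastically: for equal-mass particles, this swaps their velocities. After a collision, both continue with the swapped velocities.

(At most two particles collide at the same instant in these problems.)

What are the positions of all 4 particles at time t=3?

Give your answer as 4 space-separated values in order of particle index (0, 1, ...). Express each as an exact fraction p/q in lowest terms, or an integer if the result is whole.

Answer: -2 5 12 14

Derivation:
Collision at t=3/2: particles 2 and 3 swap velocities; positions: p0=-1/2 p1=15/2 p2=11 p3=11; velocities now: v0=-1 v1=3 v2=-4 v3=2
Collision at t=2: particles 1 and 2 swap velocities; positions: p0=-1 p1=9 p2=9 p3=12; velocities now: v0=-1 v1=-4 v2=3 v3=2
Advance to t=3 (no further collisions before then); velocities: v0=-1 v1=-4 v2=3 v3=2; positions = -2 5 12 14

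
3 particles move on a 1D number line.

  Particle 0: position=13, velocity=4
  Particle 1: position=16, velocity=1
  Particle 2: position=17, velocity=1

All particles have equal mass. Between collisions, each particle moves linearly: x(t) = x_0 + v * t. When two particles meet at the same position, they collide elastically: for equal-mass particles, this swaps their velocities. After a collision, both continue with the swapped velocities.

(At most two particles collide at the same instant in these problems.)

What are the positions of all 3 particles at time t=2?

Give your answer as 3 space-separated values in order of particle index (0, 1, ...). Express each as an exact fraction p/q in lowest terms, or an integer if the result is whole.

Answer: 18 19 21

Derivation:
Collision at t=1: particles 0 and 1 swap velocities; positions: p0=17 p1=17 p2=18; velocities now: v0=1 v1=4 v2=1
Collision at t=4/3: particles 1 and 2 swap velocities; positions: p0=52/3 p1=55/3 p2=55/3; velocities now: v0=1 v1=1 v2=4
Advance to t=2 (no further collisions before then); velocities: v0=1 v1=1 v2=4; positions = 18 19 21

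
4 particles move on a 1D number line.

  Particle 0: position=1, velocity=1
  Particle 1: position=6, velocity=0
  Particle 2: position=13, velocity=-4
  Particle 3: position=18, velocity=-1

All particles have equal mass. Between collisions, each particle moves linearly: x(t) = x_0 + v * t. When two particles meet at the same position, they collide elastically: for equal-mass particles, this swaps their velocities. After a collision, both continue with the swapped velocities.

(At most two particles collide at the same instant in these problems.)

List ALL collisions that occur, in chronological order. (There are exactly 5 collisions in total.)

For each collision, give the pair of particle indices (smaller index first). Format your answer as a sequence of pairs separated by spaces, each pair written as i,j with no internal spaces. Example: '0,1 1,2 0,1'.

Collision at t=7/4: particles 1 and 2 swap velocities; positions: p0=11/4 p1=6 p2=6 p3=65/4; velocities now: v0=1 v1=-4 v2=0 v3=-1
Collision at t=12/5: particles 0 and 1 swap velocities; positions: p0=17/5 p1=17/5 p2=6 p3=78/5; velocities now: v0=-4 v1=1 v2=0 v3=-1
Collision at t=5: particles 1 and 2 swap velocities; positions: p0=-7 p1=6 p2=6 p3=13; velocities now: v0=-4 v1=0 v2=1 v3=-1
Collision at t=17/2: particles 2 and 3 swap velocities; positions: p0=-21 p1=6 p2=19/2 p3=19/2; velocities now: v0=-4 v1=0 v2=-1 v3=1
Collision at t=12: particles 1 and 2 swap velocities; positions: p0=-35 p1=6 p2=6 p3=13; velocities now: v0=-4 v1=-1 v2=0 v3=1

Answer: 1,2 0,1 1,2 2,3 1,2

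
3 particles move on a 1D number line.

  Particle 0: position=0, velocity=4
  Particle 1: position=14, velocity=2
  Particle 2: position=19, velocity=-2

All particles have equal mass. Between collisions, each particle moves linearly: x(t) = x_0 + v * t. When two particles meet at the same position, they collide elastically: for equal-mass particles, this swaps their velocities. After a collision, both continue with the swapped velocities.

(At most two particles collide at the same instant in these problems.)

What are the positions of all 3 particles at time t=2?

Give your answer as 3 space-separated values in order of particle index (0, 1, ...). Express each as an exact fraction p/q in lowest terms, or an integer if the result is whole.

Answer: 8 15 18

Derivation:
Collision at t=5/4: particles 1 and 2 swap velocities; positions: p0=5 p1=33/2 p2=33/2; velocities now: v0=4 v1=-2 v2=2
Advance to t=2 (no further collisions before then); velocities: v0=4 v1=-2 v2=2; positions = 8 15 18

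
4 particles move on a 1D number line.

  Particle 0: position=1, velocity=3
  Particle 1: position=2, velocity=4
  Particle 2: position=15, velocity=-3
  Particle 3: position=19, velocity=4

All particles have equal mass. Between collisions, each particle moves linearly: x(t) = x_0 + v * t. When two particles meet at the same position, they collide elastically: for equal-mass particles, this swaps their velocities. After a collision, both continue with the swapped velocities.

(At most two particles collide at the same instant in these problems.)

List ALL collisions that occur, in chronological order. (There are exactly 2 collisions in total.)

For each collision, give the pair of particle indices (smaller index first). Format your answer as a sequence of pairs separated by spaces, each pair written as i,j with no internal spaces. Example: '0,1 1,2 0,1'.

Collision at t=13/7: particles 1 and 2 swap velocities; positions: p0=46/7 p1=66/7 p2=66/7 p3=185/7; velocities now: v0=3 v1=-3 v2=4 v3=4
Collision at t=7/3: particles 0 and 1 swap velocities; positions: p0=8 p1=8 p2=34/3 p3=85/3; velocities now: v0=-3 v1=3 v2=4 v3=4

Answer: 1,2 0,1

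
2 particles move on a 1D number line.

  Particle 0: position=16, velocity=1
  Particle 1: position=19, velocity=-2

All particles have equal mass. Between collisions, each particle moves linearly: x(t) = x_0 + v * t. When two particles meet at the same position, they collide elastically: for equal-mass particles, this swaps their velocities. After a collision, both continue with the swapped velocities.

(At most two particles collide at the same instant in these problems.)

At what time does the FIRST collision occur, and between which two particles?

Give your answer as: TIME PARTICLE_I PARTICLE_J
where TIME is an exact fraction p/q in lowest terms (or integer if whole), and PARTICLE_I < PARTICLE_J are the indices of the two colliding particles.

Pair (0,1): pos 16,19 vel 1,-2 -> gap=3, closing at 3/unit, collide at t=1
Earliest collision: t=1 between 0 and 1

Answer: 1 0 1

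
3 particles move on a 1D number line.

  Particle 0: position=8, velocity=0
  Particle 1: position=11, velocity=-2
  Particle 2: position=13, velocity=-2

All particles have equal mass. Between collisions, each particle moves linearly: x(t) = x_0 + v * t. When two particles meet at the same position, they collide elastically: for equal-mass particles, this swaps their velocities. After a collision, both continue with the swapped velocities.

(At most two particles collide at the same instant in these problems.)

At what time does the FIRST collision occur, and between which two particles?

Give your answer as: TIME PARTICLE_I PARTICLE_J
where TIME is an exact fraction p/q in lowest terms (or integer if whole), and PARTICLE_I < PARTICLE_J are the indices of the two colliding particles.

Answer: 3/2 0 1

Derivation:
Pair (0,1): pos 8,11 vel 0,-2 -> gap=3, closing at 2/unit, collide at t=3/2
Pair (1,2): pos 11,13 vel -2,-2 -> not approaching (rel speed 0 <= 0)
Earliest collision: t=3/2 between 0 and 1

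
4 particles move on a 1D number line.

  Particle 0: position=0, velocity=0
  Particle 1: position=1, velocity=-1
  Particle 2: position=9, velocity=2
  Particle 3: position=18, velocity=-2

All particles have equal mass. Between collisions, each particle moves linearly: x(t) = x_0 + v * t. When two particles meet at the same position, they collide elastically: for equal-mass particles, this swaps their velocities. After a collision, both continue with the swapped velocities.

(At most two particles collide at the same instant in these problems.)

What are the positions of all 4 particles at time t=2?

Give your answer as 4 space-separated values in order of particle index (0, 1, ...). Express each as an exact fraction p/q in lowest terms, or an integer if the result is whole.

Collision at t=1: particles 0 and 1 swap velocities; positions: p0=0 p1=0 p2=11 p3=16; velocities now: v0=-1 v1=0 v2=2 v3=-2
Advance to t=2 (no further collisions before then); velocities: v0=-1 v1=0 v2=2 v3=-2; positions = -1 0 13 14

Answer: -1 0 13 14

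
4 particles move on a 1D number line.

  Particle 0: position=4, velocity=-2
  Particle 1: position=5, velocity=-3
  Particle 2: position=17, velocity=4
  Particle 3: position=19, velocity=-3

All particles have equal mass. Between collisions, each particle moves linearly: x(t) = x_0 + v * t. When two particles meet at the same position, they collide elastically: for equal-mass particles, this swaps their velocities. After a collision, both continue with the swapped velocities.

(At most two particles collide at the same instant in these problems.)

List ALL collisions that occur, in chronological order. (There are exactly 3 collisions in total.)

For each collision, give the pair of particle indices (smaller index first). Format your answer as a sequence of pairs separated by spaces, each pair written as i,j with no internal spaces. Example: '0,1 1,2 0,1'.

Collision at t=2/7: particles 2 and 3 swap velocities; positions: p0=24/7 p1=29/7 p2=127/7 p3=127/7; velocities now: v0=-2 v1=-3 v2=-3 v3=4
Collision at t=1: particles 0 and 1 swap velocities; positions: p0=2 p1=2 p2=16 p3=21; velocities now: v0=-3 v1=-2 v2=-3 v3=4
Collision at t=15: particles 1 and 2 swap velocities; positions: p0=-40 p1=-26 p2=-26 p3=77; velocities now: v0=-3 v1=-3 v2=-2 v3=4

Answer: 2,3 0,1 1,2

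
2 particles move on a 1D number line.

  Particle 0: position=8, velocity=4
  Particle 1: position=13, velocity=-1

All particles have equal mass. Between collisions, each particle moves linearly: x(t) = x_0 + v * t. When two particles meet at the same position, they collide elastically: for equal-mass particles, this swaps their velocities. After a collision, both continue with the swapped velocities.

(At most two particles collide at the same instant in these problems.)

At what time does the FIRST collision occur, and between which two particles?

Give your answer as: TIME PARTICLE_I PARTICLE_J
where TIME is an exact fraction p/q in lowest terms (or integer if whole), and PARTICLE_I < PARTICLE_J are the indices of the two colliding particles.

Answer: 1 0 1

Derivation:
Pair (0,1): pos 8,13 vel 4,-1 -> gap=5, closing at 5/unit, collide at t=1
Earliest collision: t=1 between 0 and 1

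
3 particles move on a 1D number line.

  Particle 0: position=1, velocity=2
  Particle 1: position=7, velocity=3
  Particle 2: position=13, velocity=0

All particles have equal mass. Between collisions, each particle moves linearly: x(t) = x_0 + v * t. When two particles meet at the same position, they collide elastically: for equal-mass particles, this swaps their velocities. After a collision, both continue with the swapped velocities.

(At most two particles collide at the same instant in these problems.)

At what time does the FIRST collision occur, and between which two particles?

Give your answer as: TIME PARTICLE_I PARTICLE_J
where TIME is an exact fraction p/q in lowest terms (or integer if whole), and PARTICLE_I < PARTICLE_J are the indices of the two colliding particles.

Pair (0,1): pos 1,7 vel 2,3 -> not approaching (rel speed -1 <= 0)
Pair (1,2): pos 7,13 vel 3,0 -> gap=6, closing at 3/unit, collide at t=2
Earliest collision: t=2 between 1 and 2

Answer: 2 1 2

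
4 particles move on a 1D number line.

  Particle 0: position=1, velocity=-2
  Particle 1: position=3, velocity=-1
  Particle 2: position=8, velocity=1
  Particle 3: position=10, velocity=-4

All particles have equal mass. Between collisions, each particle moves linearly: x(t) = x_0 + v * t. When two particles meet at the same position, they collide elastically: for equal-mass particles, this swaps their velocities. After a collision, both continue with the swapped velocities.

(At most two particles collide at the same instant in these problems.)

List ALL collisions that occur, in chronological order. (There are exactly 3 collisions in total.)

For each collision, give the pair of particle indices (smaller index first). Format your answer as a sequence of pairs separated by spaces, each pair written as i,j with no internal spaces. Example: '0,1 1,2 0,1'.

Collision at t=2/5: particles 2 and 3 swap velocities; positions: p0=1/5 p1=13/5 p2=42/5 p3=42/5; velocities now: v0=-2 v1=-1 v2=-4 v3=1
Collision at t=7/3: particles 1 and 2 swap velocities; positions: p0=-11/3 p1=2/3 p2=2/3 p3=31/3; velocities now: v0=-2 v1=-4 v2=-1 v3=1
Collision at t=9/2: particles 0 and 1 swap velocities; positions: p0=-8 p1=-8 p2=-3/2 p3=25/2; velocities now: v0=-4 v1=-2 v2=-1 v3=1

Answer: 2,3 1,2 0,1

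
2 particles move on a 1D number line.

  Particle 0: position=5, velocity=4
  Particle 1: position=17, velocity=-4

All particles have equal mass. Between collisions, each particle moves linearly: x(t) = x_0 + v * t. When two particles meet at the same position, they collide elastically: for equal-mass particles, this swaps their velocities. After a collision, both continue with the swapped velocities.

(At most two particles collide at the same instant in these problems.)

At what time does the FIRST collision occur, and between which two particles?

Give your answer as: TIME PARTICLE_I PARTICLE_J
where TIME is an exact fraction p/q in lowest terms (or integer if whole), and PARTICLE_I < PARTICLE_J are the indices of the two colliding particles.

Answer: 3/2 0 1

Derivation:
Pair (0,1): pos 5,17 vel 4,-4 -> gap=12, closing at 8/unit, collide at t=3/2
Earliest collision: t=3/2 between 0 and 1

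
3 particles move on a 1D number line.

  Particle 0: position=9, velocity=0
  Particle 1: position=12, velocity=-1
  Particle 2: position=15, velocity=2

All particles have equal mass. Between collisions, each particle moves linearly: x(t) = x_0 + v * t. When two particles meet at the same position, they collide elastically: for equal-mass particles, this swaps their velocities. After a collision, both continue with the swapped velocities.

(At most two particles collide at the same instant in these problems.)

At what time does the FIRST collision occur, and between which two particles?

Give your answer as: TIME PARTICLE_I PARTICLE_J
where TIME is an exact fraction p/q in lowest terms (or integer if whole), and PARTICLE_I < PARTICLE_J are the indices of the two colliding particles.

Pair (0,1): pos 9,12 vel 0,-1 -> gap=3, closing at 1/unit, collide at t=3
Pair (1,2): pos 12,15 vel -1,2 -> not approaching (rel speed -3 <= 0)
Earliest collision: t=3 between 0 and 1

Answer: 3 0 1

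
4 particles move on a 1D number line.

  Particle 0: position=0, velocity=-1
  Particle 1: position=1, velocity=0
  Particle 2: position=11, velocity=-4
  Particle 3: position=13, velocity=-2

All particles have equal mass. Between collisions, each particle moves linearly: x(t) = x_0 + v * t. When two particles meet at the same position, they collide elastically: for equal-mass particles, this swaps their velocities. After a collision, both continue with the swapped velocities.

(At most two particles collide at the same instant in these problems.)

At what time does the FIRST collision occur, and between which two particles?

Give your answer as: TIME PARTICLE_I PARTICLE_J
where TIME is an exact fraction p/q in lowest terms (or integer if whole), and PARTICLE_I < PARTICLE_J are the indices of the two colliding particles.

Answer: 5/2 1 2

Derivation:
Pair (0,1): pos 0,1 vel -1,0 -> not approaching (rel speed -1 <= 0)
Pair (1,2): pos 1,11 vel 0,-4 -> gap=10, closing at 4/unit, collide at t=5/2
Pair (2,3): pos 11,13 vel -4,-2 -> not approaching (rel speed -2 <= 0)
Earliest collision: t=5/2 between 1 and 2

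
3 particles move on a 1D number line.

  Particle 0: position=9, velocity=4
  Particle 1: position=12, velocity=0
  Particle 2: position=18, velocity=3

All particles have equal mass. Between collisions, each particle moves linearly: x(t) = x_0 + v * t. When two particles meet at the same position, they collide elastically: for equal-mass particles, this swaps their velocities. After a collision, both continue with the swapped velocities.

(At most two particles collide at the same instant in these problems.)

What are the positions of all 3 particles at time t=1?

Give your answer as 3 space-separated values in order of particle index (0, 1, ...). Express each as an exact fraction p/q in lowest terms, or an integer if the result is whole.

Collision at t=3/4: particles 0 and 1 swap velocities; positions: p0=12 p1=12 p2=81/4; velocities now: v0=0 v1=4 v2=3
Advance to t=1 (no further collisions before then); velocities: v0=0 v1=4 v2=3; positions = 12 13 21

Answer: 12 13 21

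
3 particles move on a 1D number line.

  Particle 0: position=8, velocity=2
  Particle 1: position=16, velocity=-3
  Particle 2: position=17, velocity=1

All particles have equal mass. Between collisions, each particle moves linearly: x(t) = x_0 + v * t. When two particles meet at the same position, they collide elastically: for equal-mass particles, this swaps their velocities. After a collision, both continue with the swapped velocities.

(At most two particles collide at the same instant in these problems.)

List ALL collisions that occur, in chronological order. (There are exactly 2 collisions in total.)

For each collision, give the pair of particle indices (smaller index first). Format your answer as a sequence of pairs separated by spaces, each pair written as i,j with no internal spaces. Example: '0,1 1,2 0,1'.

Collision at t=8/5: particles 0 and 1 swap velocities; positions: p0=56/5 p1=56/5 p2=93/5; velocities now: v0=-3 v1=2 v2=1
Collision at t=9: particles 1 and 2 swap velocities; positions: p0=-11 p1=26 p2=26; velocities now: v0=-3 v1=1 v2=2

Answer: 0,1 1,2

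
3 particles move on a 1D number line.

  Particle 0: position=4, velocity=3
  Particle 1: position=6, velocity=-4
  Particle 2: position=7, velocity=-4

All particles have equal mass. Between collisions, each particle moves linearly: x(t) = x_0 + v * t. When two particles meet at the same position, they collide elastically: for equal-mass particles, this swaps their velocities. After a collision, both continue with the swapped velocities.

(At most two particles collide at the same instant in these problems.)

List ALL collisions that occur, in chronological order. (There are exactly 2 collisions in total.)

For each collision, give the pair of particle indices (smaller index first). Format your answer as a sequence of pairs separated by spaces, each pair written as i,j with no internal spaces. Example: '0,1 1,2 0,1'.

Collision at t=2/7: particles 0 and 1 swap velocities; positions: p0=34/7 p1=34/7 p2=41/7; velocities now: v0=-4 v1=3 v2=-4
Collision at t=3/7: particles 1 and 2 swap velocities; positions: p0=30/7 p1=37/7 p2=37/7; velocities now: v0=-4 v1=-4 v2=3

Answer: 0,1 1,2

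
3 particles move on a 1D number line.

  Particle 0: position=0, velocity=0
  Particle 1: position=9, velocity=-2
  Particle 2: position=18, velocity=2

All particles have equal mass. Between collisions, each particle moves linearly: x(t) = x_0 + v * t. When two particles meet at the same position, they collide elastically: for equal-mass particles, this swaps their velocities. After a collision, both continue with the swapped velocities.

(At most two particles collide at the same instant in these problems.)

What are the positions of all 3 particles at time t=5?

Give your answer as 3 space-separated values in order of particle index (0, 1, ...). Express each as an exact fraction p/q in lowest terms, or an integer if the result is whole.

Answer: -1 0 28

Derivation:
Collision at t=9/2: particles 0 and 1 swap velocities; positions: p0=0 p1=0 p2=27; velocities now: v0=-2 v1=0 v2=2
Advance to t=5 (no further collisions before then); velocities: v0=-2 v1=0 v2=2; positions = -1 0 28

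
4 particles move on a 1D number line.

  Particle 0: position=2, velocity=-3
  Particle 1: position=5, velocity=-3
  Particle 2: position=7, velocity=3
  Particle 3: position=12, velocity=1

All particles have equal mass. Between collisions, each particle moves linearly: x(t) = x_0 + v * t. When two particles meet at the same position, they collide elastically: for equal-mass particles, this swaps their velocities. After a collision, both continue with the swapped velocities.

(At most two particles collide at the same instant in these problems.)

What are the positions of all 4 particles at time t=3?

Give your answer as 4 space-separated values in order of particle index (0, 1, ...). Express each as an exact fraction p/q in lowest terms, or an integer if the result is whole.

Collision at t=5/2: particles 2 and 3 swap velocities; positions: p0=-11/2 p1=-5/2 p2=29/2 p3=29/2; velocities now: v0=-3 v1=-3 v2=1 v3=3
Advance to t=3 (no further collisions before then); velocities: v0=-3 v1=-3 v2=1 v3=3; positions = -7 -4 15 16

Answer: -7 -4 15 16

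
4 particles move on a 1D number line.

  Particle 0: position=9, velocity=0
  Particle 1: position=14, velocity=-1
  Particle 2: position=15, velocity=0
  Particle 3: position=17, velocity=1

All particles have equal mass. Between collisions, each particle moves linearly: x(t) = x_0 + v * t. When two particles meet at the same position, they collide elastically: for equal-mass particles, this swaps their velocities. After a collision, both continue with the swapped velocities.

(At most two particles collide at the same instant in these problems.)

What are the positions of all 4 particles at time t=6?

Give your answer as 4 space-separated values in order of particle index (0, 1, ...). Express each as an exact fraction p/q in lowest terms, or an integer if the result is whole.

Answer: 8 9 15 23

Derivation:
Collision at t=5: particles 0 and 1 swap velocities; positions: p0=9 p1=9 p2=15 p3=22; velocities now: v0=-1 v1=0 v2=0 v3=1
Advance to t=6 (no further collisions before then); velocities: v0=-1 v1=0 v2=0 v3=1; positions = 8 9 15 23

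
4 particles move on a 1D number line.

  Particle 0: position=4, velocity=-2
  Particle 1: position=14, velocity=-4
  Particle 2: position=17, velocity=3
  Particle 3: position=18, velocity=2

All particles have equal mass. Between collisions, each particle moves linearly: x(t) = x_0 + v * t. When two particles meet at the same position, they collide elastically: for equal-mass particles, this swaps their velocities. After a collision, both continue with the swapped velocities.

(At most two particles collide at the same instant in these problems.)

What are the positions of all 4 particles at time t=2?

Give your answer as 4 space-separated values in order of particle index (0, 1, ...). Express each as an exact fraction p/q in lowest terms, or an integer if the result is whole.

Collision at t=1: particles 2 and 3 swap velocities; positions: p0=2 p1=10 p2=20 p3=20; velocities now: v0=-2 v1=-4 v2=2 v3=3
Advance to t=2 (no further collisions before then); velocities: v0=-2 v1=-4 v2=2 v3=3; positions = 0 6 22 23

Answer: 0 6 22 23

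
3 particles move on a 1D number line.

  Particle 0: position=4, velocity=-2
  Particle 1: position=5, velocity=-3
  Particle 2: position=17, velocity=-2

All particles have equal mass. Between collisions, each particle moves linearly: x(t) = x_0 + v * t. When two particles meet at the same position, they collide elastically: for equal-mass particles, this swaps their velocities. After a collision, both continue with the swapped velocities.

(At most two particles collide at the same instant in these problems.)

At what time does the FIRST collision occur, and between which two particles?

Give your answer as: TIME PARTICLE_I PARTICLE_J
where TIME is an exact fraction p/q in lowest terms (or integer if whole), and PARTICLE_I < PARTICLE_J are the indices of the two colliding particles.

Answer: 1 0 1

Derivation:
Pair (0,1): pos 4,5 vel -2,-3 -> gap=1, closing at 1/unit, collide at t=1
Pair (1,2): pos 5,17 vel -3,-2 -> not approaching (rel speed -1 <= 0)
Earliest collision: t=1 between 0 and 1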